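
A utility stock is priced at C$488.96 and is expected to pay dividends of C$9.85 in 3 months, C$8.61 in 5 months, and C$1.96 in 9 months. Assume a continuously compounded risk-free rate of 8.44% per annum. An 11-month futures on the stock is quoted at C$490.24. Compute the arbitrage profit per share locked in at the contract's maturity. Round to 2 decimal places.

PV(dividends) I = 9.85·e^(−0.0844·3/12) + 8.61·e^(−0.0844·5/12) + 1.96·e^(−0.0844·9/12) = 19.7966
Fair futures F* = (S − I)·e^(rT) = (488.96 − 19.7966)·e^0.077367 = 469.1634 × 1.080439 = 506.9024
Market C$490.24 < fair 506.9024: forward underpriced → reverse cash-and-carry (short the stock, invest proceeds at r, pay the dividends, go long the forward).
Profit at T = |F_mkt − F*| = |490.24 − 506.9024| = C$16.66 per share

C$16.66 per share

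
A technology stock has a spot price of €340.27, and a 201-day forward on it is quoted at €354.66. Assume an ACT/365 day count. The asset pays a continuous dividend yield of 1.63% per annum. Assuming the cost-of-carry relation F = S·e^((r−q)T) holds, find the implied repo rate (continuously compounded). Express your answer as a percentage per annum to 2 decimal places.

From F = S·e^((r−q)T): (r − q) = ln(F/S)/T
ln(354.66/340.27) = ln(1.042290) = 0.041420
(r − q) = 0.041420 / (201/365) = 0.075215
r = ln(F/S)/T + q = 0.075215 + 0.0163 = 0.091515
r = 9.15%

9.15%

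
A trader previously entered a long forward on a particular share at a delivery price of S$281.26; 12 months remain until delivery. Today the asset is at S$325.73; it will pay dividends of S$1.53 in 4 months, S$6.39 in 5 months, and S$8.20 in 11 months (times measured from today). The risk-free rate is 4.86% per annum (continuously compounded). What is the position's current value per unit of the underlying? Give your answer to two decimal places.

S$42.20

PV(remaining dividends) I = 1.53·e^(−0.0486·4/12) + 6.39·e^(−0.0486·5/12) + 8.20·e^(−0.0486·11/12) = 15.6100
Current forward F = (S − I)·e^(rT) = (325.73 − 15.6100)·e^(0.0486·12/12) = 310.1200 × 1.049800 = 325.5640
Value (long) = (F − K)·e^(−rT) = (325.5640 − 281.26) × 0.952562 = 42.2023
Value = S$42.20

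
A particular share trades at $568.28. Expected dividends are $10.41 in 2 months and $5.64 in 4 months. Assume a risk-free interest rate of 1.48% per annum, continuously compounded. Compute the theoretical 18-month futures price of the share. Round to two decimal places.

$564.68

PV(dividends) I = 10.41·e^(−0.0148·2/12) + 5.64·e^(−0.0148·4/12)
I = 10.3844 + 5.6122 = 15.9966
F = (S − I)·e^(rT) = (568.28 − 15.9966) · e^(0.0148·18/12)
= 552.2834 · e^0.022200 = 552.2834 × 1.022448 = $564.68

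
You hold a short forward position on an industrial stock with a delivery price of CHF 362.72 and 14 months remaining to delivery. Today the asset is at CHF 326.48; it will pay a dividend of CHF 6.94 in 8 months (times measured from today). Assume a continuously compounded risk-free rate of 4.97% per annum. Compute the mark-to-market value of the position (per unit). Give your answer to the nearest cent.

PV(remaining dividends) I = 6.94·e^(−0.0497·8/12) = 6.7138
Current forward F = (S − I)·e^(rT) = (326.48 − 6.7138)·e^(0.0497·14/12) = 319.7662 × 1.059697 = 338.8553
Value (long) = (F − K)·e^(−rT) = (338.8553 − 362.72) × 0.943666 = -22.5203
Short position value = −(long value) = CHF 22.52

CHF 22.52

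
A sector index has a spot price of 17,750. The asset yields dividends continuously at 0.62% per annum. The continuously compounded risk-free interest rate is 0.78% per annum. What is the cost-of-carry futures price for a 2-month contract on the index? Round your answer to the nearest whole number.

F = S·e^((r − q)T) = 17750 · e^((0.0078 − 0.0062) × 2/12)
= 17750 · e^0.000267 = 17750 × 1.000267
F = 17,755

17,755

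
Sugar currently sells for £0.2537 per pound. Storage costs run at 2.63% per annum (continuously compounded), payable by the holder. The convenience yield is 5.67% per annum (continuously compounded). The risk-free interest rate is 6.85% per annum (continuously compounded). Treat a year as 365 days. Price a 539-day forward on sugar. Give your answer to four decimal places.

Net carry = r + u − y = 0.0685 + 0.0263 − 0.0567 = 0.0381
F = S·e^((r+u−y)T) = 0.2537 · e^(0.0381 × 539/365) = 0.2537 · e^0.056263
= 0.2537 × 1.057876 = £0.2684 per pound

£0.2684 per pound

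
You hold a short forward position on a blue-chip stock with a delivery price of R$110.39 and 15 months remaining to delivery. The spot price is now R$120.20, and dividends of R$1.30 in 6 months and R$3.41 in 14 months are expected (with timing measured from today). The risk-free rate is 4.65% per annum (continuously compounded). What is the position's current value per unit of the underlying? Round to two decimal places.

PV(remaining dividends) I = 1.30·e^(−0.0465·6/12) + 3.41·e^(−0.0465·14/12) = 4.5001
Current forward F = (S − I)·e^(rT) = (120.20 − 4.5001)·e^(0.0465·15/12) = 115.6999 × 1.059847 = 122.6242
Value (long) = (F − K)·e^(−rT) = (122.6242 − 110.39) × 0.943532 = 11.5434
Short position value = −(long value) = -R$11.54

-R$11.54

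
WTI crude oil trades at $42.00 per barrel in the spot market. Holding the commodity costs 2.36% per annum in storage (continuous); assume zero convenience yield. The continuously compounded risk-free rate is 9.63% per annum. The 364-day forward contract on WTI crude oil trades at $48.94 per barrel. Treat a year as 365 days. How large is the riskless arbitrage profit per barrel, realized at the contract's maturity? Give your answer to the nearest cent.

Fair forward: F* = S·e^(carry·T), with carry = (r + u) = 0.0963 + 0.0236 = 0.1199
F* = 42.00 · e^(0.1199 × 364/365) = 42.00 · e^0.119572 = 42.00 × 1.127014 = $47.3346
Market $48.94 > fair $47.3346: forward overpriced → cash-and-carry (buy spot, short the forward).
At maturity, profit = |F_mkt − F*| = |48.94 − 47.3346| = $1.61 per barrel

$1.61 per barrel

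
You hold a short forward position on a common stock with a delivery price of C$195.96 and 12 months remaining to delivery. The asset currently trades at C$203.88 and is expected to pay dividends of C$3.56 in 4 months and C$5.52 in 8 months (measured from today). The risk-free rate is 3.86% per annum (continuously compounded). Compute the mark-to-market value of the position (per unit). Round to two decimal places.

-C$6.45

PV(remaining dividends) I = 3.56·e^(−0.0386·4/12) + 5.52·e^(−0.0386·8/12) = 8.8943
Current forward F = (S − I)·e^(rT) = (203.88 − 8.8943)·e^(0.0386·12/12) = 194.9857 × 1.039355 = 202.6594
Value (long) = (F − K)·e^(−rT) = (202.6594 − 195.96) × 0.962135 = 6.4457
Short position value = −(long value) = -C$6.45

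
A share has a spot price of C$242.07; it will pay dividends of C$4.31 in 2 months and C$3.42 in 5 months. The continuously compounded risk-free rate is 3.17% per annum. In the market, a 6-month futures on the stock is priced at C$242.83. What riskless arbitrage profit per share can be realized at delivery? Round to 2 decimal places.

PV(dividends) I = 4.31·e^(−0.0317·2/12) + 3.42·e^(−0.0317·5/12) = 7.6624
Fair futures F* = (S − I)·e^(rT) = (242.07 − 7.6624)·e^0.015850 = 234.4076 × 1.015976 = 238.1525
Market C$242.83 > fair 238.1525: forward overpriced → cash-and-carry (borrow at r, buy the stock and collect the dividends, short the forward).
Profit at T = |F_mkt − F*| = |242.83 − 238.1525| = C$4.68 per share

C$4.68 per share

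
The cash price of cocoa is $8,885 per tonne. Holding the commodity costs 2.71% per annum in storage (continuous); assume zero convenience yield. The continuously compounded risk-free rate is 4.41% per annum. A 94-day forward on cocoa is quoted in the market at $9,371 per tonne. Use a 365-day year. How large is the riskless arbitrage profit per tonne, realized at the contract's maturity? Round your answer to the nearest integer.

$322 per tonne

Fair forward: F* = S·e^(carry·T), with carry = (r + u) = 0.0441 + 0.0271 = 0.0712
F* = 8885 · e^(0.0712 × 94/365) = 8885 · e^0.018336 = 8885 × 1.018505 = $9049.4169
Market $9371 > fair $9049.4169: forward overpriced → cash-and-carry (buy spot, short the forward).
At maturity, profit = |F_mkt − F*| = |9371 − 9049.4169| = $322 per tonne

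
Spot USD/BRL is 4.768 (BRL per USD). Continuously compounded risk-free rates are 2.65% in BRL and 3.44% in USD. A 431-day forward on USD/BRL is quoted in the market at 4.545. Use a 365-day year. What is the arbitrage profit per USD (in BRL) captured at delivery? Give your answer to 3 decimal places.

0.179 per USD (in BRL)

Fair forward: F* = S·e^(carry·T), with carry = (r_BRL − r_USD) = 0.0265 − 0.0344 = -0.0079
F* = 4.768 · e^(-0.0079 × 431/365) = 4.768 · e^-0.009328 = 4.768 × 0.990715 = 4.7237
Market 4.545 < fair 4.7237: forward underpriced → reverse cash-and-carry (short spot, go long the forward).
At maturity, profit = |F_mkt − F*| = |4.545 − 4.7237| = 0.179 per USD (in BRL)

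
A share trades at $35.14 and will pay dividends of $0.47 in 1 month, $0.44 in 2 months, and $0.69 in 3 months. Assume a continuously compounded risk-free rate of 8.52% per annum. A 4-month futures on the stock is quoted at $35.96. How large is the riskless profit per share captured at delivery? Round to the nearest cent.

$1.43 per share

PV(dividends) I = 0.47·e^(−0.0852·1/12) + 0.44·e^(−0.0852·2/12) + 0.69·e^(−0.0852·3/12) = 1.5759
Fair futures F* = (S − I)·e^(rT) = (35.14 − 1.5759)·e^0.028400 = 33.5641 × 1.028807 = 34.5310
Market $35.96 > fair 34.5310: forward overpriced → cash-and-carry (borrow at r, buy the stock and collect the dividends, short the forward).
Profit at T = |F_mkt − F*| = |35.96 − 34.5310| = $1.43 per share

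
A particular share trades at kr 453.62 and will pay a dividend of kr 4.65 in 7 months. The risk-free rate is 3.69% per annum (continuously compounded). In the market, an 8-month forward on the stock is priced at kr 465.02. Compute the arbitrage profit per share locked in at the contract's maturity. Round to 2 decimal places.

kr 4.77 per share

PV(dividends) I = 4.65·e^(−0.0369·7/12) = 4.5510
Fair forward F* = (S − I)·e^(rT) = (453.62 − 4.5510)·e^0.024600 = 449.0690 × 1.024905 = 460.2531
Market kr 465.02 > fair 460.2531: forward overpriced → cash-and-carry (borrow at r, buy the stock and collect the dividends, short the forward).
Profit at T = |F_mkt − F*| = |465.02 − 460.2531| = kr 4.77 per share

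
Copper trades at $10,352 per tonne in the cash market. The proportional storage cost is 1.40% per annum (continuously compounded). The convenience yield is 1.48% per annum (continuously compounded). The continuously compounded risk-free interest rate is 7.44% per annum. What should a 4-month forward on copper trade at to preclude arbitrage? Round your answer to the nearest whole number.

Net carry = r + u − y = 0.0744 + 0.0140 − 0.0148 = 0.0736
F = S·e^((r+u−y)T) = 10352 · e^(0.0736 × 4/12) = 10352 · e^0.024533
= 10352 × 1.024836 = $10,609 per tonne

$10,609 per tonne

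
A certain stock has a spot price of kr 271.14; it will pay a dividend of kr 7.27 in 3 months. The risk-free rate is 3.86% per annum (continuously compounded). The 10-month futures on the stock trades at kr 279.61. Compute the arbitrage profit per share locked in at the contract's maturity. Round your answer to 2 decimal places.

PV(dividends) I = 7.27·e^(−0.0386·3/12) = 7.2002
Fair futures F* = (S − I)·e^(rT) = (271.14 − 7.2002)·e^0.032167 = 263.9398 × 1.032690 = 272.5680
Market kr 279.61 > fair 272.5680: forward overpriced → cash-and-carry (borrow at r, buy the stock and collect the dividends, short the forward).
Profit at T = |F_mkt − F*| = |279.61 − 272.5680| = kr 7.04 per share

kr 7.04 per share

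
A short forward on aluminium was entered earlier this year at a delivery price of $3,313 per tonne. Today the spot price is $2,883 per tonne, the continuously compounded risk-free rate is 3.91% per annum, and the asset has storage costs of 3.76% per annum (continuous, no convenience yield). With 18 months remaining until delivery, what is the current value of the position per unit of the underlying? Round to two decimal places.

Current fair forward for the remaining 18 months: F = S·e^((r + u)·T), (r + u) = 0.0391 + 0.0376 = 0.0767
F = 2883 · e^(0.0767 × 18/12) = 2883 × 1.12192953 = 3234.5228
Value of long forward = (F − K)·e^(−rT) = (3234.5228 − 3313) · e^(−0.0391·18/12)
= -78.4772 × 0.94303677 = -74.01
Short position value = −(long value) = $74.01

$74.01 per tonne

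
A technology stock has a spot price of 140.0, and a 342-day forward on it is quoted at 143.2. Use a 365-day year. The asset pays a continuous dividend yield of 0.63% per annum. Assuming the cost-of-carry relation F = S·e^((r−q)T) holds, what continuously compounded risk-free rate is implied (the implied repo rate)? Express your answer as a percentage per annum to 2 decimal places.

3.04%

From F = S·e^((r−q)T): (r − q) = ln(F/S)/T
ln(143.2/140.0) = ln(1.022857) = 0.022600
(r − q) = 0.022600 / (342/365) = 0.024120
r = ln(F/S)/T + q = 0.024120 + 0.0063 = 0.030420
r = 3.04%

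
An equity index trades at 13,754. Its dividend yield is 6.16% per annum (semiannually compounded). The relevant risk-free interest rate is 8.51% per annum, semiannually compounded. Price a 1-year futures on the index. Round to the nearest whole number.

F = S · (1+r/2)^(2T) / (1+q/2)^(2T)
= 13754 × 1.086911 / 1.062549 = 13754 × 1.022928
F = 14,069

14,069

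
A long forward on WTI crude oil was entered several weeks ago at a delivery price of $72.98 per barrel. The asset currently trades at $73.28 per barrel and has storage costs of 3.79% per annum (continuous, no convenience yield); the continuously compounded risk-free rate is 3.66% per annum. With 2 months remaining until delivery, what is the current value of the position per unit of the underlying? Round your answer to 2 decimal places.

Current fair forward for the remaining 2 months: F = S·e^((r + u)·T), (r + u) = 0.0366 + 0.0379 = 0.0745
F = 73.28 · e^(0.0745 × 2/12) = 73.28 × 1.012494 = 74.1956
Value of long forward = (F − K)·e^(−rT) = (74.1956 − 72.98) · e^(−0.0366·2/12)
= 1.2156 × 0.993919 = 1.21

$1.21 per barrel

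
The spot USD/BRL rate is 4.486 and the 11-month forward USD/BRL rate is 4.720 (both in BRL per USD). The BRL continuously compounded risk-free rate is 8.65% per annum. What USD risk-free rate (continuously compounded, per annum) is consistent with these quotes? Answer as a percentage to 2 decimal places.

3.10%

F = S·e^((r_BRL − r_USD)T) ⇒ r_USD = r_BRL − ln(F/S)/T
ln(4.720/4.486) = 0.050847; /(11/12) = 0.055469
r_USD = 0.0865 − 0.055469 = 0.031031
r_USD = 3.10%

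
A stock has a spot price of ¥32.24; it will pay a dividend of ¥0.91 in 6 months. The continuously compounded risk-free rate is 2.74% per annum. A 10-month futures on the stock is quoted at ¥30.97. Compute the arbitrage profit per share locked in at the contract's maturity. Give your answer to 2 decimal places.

¥1.10 per share

PV(dividends) I = 0.91·e^(−0.0274·6/12) = 0.8976
Fair futures F* = (S − I)·e^(rT) = (32.24 − 0.8976)·e^0.022833 = 31.3424 × 1.023096 = 32.0663
Market ¥30.97 < fair 32.0663: forward underpriced → reverse cash-and-carry (short the stock, invest proceeds at r, pay the dividends, go long the forward).
Profit at T = |F_mkt − F*| = |30.97 − 32.0663| = ¥1.10 per share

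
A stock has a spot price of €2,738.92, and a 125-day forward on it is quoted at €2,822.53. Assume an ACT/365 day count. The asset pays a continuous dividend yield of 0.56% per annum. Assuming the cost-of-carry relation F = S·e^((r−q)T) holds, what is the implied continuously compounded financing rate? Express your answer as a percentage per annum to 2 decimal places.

9.34%

From F = S·e^((r−q)T): (r − q) = ln(F/S)/T
ln(2822.53/2738.92) = ln(1.030527) = 0.030070
(r − q) = 0.030070 / (125/365) = 0.087804
r = ln(F/S)/T + q = 0.087804 + 0.0056 = 0.093404
r = 9.34%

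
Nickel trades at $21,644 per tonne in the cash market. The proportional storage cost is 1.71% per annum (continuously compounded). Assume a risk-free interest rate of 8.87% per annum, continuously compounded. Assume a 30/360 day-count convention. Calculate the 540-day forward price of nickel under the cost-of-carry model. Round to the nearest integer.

$25,366 per tonne

Net carry = r + u − y = 0.0887 + 0.0171 − 0.0000 = 0.1058
F = S·e^((r+u−y)T) = 21644 · e^(0.1058 × 540/360) = 21644 · e^0.158700
= 21644 × 1.171986 = $25,366 per tonne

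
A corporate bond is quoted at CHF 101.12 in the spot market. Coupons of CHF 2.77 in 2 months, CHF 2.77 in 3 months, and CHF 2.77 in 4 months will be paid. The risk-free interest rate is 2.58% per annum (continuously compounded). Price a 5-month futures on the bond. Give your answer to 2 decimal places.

PV(coupons) I = 2.77·e^(−0.0258·2/12) + 2.77·e^(−0.0258·3/12) + 2.77·e^(−0.0258·4/12)
I = 2.7581 + 2.7522 + 2.7463 = 8.2566
F = (S − I)·e^(rT) = (101.12 − 8.2566) · e^(0.0258·5/12)
= 92.8634 · e^0.010750 = 92.8634 × 1.010808 = CHF 93.87

CHF 93.87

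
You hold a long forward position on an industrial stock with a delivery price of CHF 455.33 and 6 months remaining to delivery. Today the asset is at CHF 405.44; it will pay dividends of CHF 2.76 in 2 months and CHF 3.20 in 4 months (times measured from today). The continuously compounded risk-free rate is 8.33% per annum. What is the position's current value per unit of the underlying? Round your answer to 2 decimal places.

PV(remaining dividends) I = 2.76·e^(−0.0833·2/12) + 3.20·e^(−0.0833·4/12) = 5.8343
Current forward F = (S − I)·e^(rT) = (405.44 − 5.8343)·e^(0.0833·6/12) = 399.6057 × 1.042530 = 416.6009
Value (long) = (F − K)·e^(−rT) = (416.6009 − 455.33) × 0.959205 = -37.1491
Value = -CHF 37.15

-CHF 37.15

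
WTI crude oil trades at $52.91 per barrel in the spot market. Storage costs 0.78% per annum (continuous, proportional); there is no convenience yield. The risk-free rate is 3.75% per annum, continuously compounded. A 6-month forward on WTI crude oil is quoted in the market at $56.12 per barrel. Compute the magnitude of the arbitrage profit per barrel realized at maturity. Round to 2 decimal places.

$2.00 per barrel

Fair forward: F* = S·e^(carry·T), with carry = (r + u) = 0.0375 + 0.0078 = 0.0453
F* = 52.91 · e^(0.0453 × 6/12) = 52.91 · e^0.022650 = 52.91 × 1.022908 = $54.1221
Market $56.12 > fair $54.1221: forward overpriced → cash-and-carry (buy spot, short the forward).
At maturity, profit = |F_mkt − F*| = |56.12 − 54.1221| = $2.00 per barrel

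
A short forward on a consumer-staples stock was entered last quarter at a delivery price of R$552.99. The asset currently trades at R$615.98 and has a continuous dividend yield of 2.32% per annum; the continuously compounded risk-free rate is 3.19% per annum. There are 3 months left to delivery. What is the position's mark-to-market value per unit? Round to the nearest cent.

Current fair forward for the remaining 3 months: F = S·e^((r − q)·T), (r − q) = 0.0319 − 0.0232 = 0.0087
F = 615.98 · e^(0.0087 × 3/12) = 615.98 × 1.002177 = 617.3210
Value of long forward = (F − K)·e^(−rT) = (617.3210 − 552.99) · e^(−0.0319·3/12)
= 64.3310 × 0.992057 = 63.82
Short position value = −(long value) = -R$63.82

-R$63.82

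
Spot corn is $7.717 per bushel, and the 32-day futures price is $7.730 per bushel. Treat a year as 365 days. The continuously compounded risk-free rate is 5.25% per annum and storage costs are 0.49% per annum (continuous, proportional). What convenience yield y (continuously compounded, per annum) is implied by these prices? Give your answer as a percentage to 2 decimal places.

F = S·e^((r+u−y)T) ⇒ (r+u−y) = ln(F/S)/T
ln(7.730/7.717) = 0.001683; /T ⇒ 0.019197
y = r + u − ln(F/S)/T = 0.0525 + 0.0049 − 0.019197 = 0.038203
y = 3.82%

3.82%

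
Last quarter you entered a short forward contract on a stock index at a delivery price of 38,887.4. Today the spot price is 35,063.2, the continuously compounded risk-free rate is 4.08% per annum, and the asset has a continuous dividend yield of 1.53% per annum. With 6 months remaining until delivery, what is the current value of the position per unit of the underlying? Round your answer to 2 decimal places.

3306.14

Current fair forward for the remaining 6 months: F = S·e^((r − q)·T), (r − q) = 0.0408 − 0.0153 = 0.0255
F = 35063.2 · e^(0.0255 × 6/12) = 35063.2 × 1.01283163 = 35513.1180
Value of long forward = (F − K)·e^(−rT) = (35513.1180 − 38887.4) · e^(−0.0408·6/12)
= -3374.2820 × 0.97980667 = -3306.14
Short position value = −(long value) = 3306.14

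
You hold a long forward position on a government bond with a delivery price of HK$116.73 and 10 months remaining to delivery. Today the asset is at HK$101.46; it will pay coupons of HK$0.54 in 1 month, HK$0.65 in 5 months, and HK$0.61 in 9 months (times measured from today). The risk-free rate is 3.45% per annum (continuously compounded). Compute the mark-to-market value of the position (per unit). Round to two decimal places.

PV(remaining coupons) I = 0.54·e^(−0.0345·1/12) + 0.65·e^(−0.0345·5/12) + 0.61·e^(−0.0345·9/12) = 1.7736
Current forward F = (S − I)·e^(rT) = (101.46 − 1.7736)·e^(0.0345·10/12) = 99.6864 × 1.029167 = 102.5940
Value (long) = (F − K)·e^(−rT) = (102.5940 − 116.73) × 0.971659 = -13.7354
Value = -HK$13.74

-HK$13.74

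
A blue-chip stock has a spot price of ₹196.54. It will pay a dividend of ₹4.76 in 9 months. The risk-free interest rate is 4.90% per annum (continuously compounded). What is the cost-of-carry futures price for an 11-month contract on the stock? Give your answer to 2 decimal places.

₹200.77

PV(dividends) I = 4.76·e^(−0.0490·9/12)
I = 4.5882
F = (S − I)·e^(rT) = (196.54 − 4.5882) · e^(0.0490·11/12)
= 191.9518 · e^0.044917 = 191.9518 × 1.045941 = ₹200.77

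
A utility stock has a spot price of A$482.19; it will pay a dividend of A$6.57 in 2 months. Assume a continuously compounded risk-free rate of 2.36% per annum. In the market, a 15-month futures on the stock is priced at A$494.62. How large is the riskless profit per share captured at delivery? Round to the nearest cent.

PV(dividends) I = 6.57·e^(−0.0236·2/12) = 6.5442
Fair futures F* = (S − I)·e^(rT) = (482.19 − 6.5442)·e^0.029500 = 475.6458 × 1.029939 = 489.8862
Market A$494.62 > fair 489.8862: forward overpriced → cash-and-carry (borrow at r, buy the stock and collect the dividends, short the forward).
Profit at T = |F_mkt − F*| = |494.62 − 489.8862| = A$4.73 per share

A$4.73 per share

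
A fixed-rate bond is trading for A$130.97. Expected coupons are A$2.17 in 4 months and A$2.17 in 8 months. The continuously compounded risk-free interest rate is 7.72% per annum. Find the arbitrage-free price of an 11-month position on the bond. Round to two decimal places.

PV(coupons) I = 2.17·e^(−0.0772·4/12) + 2.17·e^(−0.0772·8/12)
I = 2.1149 + 2.0611 = 4.1760
F = (S − I)·e^(rT) = (130.97 − 4.1760) · e^(0.0772·11/12)
= 126.7940 · e^0.070767 = 126.7940 × 1.073331 = A$136.09

A$136.09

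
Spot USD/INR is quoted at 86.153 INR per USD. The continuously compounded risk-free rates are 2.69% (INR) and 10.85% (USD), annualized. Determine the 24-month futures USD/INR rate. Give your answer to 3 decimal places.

F = S·e^((r_INR − r_USD)T) = 86.153 · e^((0.0269 − 0.1085) × 24/12)
= 86.153 · e^-0.163200 = 86.153 × 0.849421
F = 73.180 INR per USD

73.180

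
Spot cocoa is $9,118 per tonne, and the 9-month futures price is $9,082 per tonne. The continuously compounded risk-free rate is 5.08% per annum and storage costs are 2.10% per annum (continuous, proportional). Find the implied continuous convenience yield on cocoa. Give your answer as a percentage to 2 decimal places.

F = S·e^((r+u−y)T) ⇒ (r+u−y) = ln(F/S)/T
ln(9082/9118) = -0.003956; /T ⇒ -0.005275
y = r + u − ln(F/S)/T = 0.0508 + 0.0210 + 0.005275 = 0.077075
y = 7.71%

7.71%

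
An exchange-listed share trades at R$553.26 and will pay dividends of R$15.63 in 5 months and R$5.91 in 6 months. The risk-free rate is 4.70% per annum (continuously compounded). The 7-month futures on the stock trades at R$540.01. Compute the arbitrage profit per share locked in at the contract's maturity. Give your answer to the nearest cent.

R$6.94 per share

PV(dividends) I = 15.63·e^(−0.0470·5/12) + 5.91·e^(−0.0470·6/12) = 21.0996
Fair futures F* = (S − I)·e^(rT) = (553.26 − 21.0996)·e^0.027417 = 532.1604 × 1.027796 = 546.9523
Market R$540.01 < fair 546.9523: forward underpriced → reverse cash-and-carry (short the stock, invest proceeds at r, pay the dividends, go long the forward).
Profit at T = |F_mkt − F*| = |540.01 − 546.9523| = R$6.94 per share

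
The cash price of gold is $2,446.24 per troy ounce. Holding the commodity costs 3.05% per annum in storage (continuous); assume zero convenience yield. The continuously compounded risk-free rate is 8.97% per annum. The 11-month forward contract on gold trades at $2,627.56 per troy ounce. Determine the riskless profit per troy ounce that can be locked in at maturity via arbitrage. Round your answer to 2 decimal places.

Fair forward: F* = S·e^(carry·T), with carry = (r + u) = 0.0897 + 0.0305 = 0.1202
F* = 2446.24 · e^(0.1202 × 11/12) = 2446.24 · e^0.11018333 = 2446.24 × 1.11648274 = $2731.1847
Market $2627.56 < fair $2731.1847: forward underpriced → reverse cash-and-carry (short spot, go long the forward).
At maturity, profit = |F_mkt − F*| = |2627.56 − 2731.1847| = $103.62 per troy ounce

$103.62 per troy ounce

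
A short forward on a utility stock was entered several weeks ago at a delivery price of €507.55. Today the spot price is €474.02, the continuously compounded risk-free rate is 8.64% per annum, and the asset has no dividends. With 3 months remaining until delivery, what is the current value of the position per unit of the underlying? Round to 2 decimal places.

Current fair forward for the remaining 3 months: F = S·e^(r·T), r = 0.0864
F = 474.02 · e^(0.0864 × 3/12) = 474.02 × 1.021835 = 484.3702
Value of long forward = (F − K)·e^(−rT) = (484.3702 − 507.55) · e^(−0.0864·3/12)
= -23.1798 × 0.978632 = -22.68
Short position value = −(long value) = €22.68

€22.68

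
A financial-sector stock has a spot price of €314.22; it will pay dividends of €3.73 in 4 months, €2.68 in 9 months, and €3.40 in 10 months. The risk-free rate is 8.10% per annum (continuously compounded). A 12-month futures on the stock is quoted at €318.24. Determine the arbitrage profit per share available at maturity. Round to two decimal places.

€12.37 per share

PV(dividends) I = 3.73·e^(−0.0810·4/12) + 2.68·e^(−0.0810·9/12) + 3.40·e^(−0.0810·10/12) = 9.3307
Fair futures F* = (S − I)·e^(rT) = (314.22 − 9.3307)·e^0.081000 = 304.8893 × 1.084371 = 330.6131
Market €318.24 < fair 330.6131: forward underpriced → reverse cash-and-carry (short the stock, invest proceeds at r, pay the dividends, go long the forward).
Profit at T = |F_mkt − F*| = |318.24 − 330.6131| = €12.37 per share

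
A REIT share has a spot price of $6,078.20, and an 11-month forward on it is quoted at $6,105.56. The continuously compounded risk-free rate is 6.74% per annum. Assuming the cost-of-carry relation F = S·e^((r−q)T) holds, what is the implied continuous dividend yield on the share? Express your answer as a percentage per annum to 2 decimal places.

From F = S·e^((r−q)T): (r − q) = ln(F/S)/T
ln(6105.56/6078.20) = ln(1.004501) = 0.004491
(r − q) = 0.004491 / (11/12) = 0.004899
q = r − ln(F/S)/T = 0.0674 − 0.004899 = 0.062501
q = 6.25%

6.25%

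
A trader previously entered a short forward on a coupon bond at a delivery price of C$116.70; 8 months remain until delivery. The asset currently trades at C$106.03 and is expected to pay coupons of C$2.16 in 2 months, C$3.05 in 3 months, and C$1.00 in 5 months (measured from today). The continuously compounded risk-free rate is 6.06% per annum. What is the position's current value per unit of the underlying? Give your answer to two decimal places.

PV(remaining coupons) I = 2.16·e^(−0.0606·2/12) + 3.05·e^(−0.0606·3/12) + 1.00·e^(−0.0606·5/12) = 6.1175
Current forward F = (S − I)·e^(rT) = (106.03 − 6.1175)·e^(0.0606·8/12) = 99.9125 × 1.041227 = 104.0316
Value (long) = (F − K)·e^(−rT) = (104.0316 − 116.70) × 0.960405 = -12.1668
Short position value = −(long value) = C$12.17

C$12.17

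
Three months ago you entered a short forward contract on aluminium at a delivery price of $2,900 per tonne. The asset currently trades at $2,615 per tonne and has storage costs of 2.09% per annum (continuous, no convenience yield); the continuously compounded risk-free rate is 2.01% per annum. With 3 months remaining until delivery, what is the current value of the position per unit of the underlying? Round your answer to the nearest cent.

Current fair forward for the remaining 3 months: F = S·e^((r + u)·T), (r + u) = 0.0201 + 0.0209 = 0.0410
F = 2615 · e^(0.0410 × 3/12) = 2615 × 1.01030271 = 2641.9416
Value of long forward = (F − K)·e^(−rT) = (2641.9416 − 2900) · e^(−0.0201·3/12)
= -258.0584 × 0.99498760 = -256.76
Short position value = −(long value) = $256.76

$256.76 per tonne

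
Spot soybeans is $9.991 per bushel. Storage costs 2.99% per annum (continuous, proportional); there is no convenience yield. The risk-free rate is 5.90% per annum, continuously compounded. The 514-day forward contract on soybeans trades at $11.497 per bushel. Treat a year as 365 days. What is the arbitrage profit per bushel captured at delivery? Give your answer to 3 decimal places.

$0.174 per bushel

Fair forward: F* = S·e^(carry·T), with carry = (r + u) = 0.0590 + 0.0299 = 0.0889
F* = 9.991 · e^(0.0889 × 514/365) = 9.991 · e^0.125191 = 9.991 × 1.133365 = $11.3234
Market $11.497 > fair $11.3234: forward overpriced → cash-and-carry (buy spot, short the forward).
At maturity, profit = |F_mkt − F*| = |11.497 − 11.3234| = $0.174 per bushel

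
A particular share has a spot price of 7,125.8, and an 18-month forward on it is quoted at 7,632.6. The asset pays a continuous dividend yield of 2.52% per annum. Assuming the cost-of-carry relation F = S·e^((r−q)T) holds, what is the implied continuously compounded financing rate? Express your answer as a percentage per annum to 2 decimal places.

7.10%

From F = S·e^((r−q)T): (r − q) = ln(F/S)/T
ln(7632.6/7125.8) = ln(1.071122) = 0.068707
(r − q) = 0.068707 / (18/12) = 0.045805
r = ln(F/S)/T + q = 0.045805 + 0.0252 = 0.071005
r = 7.10%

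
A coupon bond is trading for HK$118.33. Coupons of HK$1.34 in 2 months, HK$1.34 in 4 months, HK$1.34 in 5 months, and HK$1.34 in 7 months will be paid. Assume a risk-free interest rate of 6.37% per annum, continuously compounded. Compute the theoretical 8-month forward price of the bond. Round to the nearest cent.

HK$118.00

PV(coupons) I = 1.34·e^(−0.0637·2/12) + 1.34·e^(−0.0637·4/12) + 1.34·e^(−0.0637·5/12) + 1.34·e^(−0.0637·7/12)
I = 1.3258 + 1.3118 + 1.3049 + 1.2911 = 5.2336
F = (S − I)·e^(rT) = (118.33 − 5.2336) · e^(0.0637·8/12)
= 113.0964 · e^0.042467 = 113.0964 × 1.043382 = HK$118.00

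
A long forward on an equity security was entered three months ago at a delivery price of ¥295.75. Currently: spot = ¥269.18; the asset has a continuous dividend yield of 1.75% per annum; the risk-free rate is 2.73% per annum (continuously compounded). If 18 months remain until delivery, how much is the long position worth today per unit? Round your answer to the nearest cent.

Current fair forward for the remaining 18 months: F = S·e^((r − q)·T), (r − q) = 0.0273 − 0.0175 = 0.0098
F = 269.18 · e^(0.0098 × 18/12) = 269.18 × 1.014809 = 273.1663
Value of long forward = (F − K)·e^(−rT) = (273.1663 − 295.75) · e^(−0.0273·18/12)
= -22.5837 × 0.959877 = -21.68

-¥21.68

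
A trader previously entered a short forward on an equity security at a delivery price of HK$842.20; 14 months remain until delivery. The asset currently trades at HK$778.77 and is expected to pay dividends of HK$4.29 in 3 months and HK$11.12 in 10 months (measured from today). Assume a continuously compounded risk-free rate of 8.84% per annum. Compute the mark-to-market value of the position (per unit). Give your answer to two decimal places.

-HK$4.57

PV(remaining dividends) I = 4.29·e^(−0.0884·3/12) + 11.12·e^(−0.0884·10/12) = 14.5265
Current forward F = (S − I)·e^(rT) = (778.77 − 14.5265)·e^(0.0884·14/12) = 764.2435 × 1.108639 = 847.2701
Value (long) = (F − K)·e^(−rT) = (847.2701 − 842.20) × 0.902007 = 4.5733
Short position value = −(long value) = -HK$4.57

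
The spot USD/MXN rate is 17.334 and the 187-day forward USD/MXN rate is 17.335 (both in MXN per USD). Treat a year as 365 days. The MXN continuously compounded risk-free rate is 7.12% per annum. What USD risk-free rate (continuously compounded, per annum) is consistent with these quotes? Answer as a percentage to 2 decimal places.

F = S·e^((r_MXN − r_USD)T) ⇒ r_USD = r_MXN − ln(F/S)/T
ln(17.335/17.334) = 0.000058; /(187/365) = 0.000113
r_USD = 0.0712 − 0.000113 = 0.071087
r_USD = 7.11%

7.11%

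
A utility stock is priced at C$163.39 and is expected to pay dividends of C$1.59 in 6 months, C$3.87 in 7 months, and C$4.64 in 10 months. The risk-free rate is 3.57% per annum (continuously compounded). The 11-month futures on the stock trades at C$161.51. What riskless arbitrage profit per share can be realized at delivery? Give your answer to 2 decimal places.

C$2.87 per share

PV(dividends) I = 1.59·e^(−0.0357·6/12) + 3.87·e^(−0.0357·7/12) + 4.64·e^(−0.0357·10/12) = 9.8561
Fair futures F* = (S − I)·e^(rT) = (163.39 − 9.8561)·e^0.032725 = 153.5339 × 1.033266 = 158.6414
Market C$161.51 > fair 158.6414: forward overpriced → cash-and-carry (borrow at r, buy the stock and collect the dividends, short the forward).
Profit at T = |F_mkt − F*| = |161.51 − 158.6414| = C$2.87 per share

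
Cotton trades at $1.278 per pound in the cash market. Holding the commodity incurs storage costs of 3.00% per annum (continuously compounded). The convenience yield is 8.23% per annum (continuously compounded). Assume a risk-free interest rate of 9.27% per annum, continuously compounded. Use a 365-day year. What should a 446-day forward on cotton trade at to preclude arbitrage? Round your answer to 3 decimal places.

Net carry = r + u − y = 0.0927 + 0.0300 − 0.0823 = 0.0404
F = S·e^((r+u−y)T) = 1.278 · e^(0.0404 × 446/365) = 1.278 · e^0.049365
= 1.278 × 1.050604 = $1.343 per pound

$1.343 per pound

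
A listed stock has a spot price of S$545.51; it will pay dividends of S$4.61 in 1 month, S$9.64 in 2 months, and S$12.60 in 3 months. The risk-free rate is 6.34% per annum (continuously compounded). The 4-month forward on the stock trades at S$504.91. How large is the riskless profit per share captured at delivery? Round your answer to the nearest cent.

S$25.16 per share

PV(dividends) I = 4.61·e^(−0.0634·1/12) + 9.64·e^(−0.0634·2/12) + 12.60·e^(−0.0634·3/12) = 26.5262
Fair forward F* = (S − I)·e^(rT) = (545.51 − 26.5262)·e^0.021133 = 518.9838 × 1.021358 = 530.0683
Market S$504.91 < fair 530.0683: forward underpriced → reverse cash-and-carry (short the stock, invest proceeds at r, pay the dividends, go long the forward).
Profit at T = |F_mkt − F*| = |504.91 − 530.0683| = S$25.16 per share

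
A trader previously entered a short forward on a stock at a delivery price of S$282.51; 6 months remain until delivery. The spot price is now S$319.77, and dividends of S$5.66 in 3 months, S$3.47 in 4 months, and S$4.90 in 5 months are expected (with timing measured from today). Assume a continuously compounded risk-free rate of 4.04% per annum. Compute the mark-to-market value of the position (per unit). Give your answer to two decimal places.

PV(remaining dividends) I = 5.66·e^(−0.0404·3/12) + 3.47·e^(−0.0404·4/12) + 4.90·e^(−0.0404·5/12) = 13.8449
Current forward F = (S − I)·e^(rT) = (319.77 − 13.8449)·e^(0.0404·6/12) = 305.9251 × 1.020405 = 312.1675
Value (long) = (F − K)·e^(−rT) = (312.1675 − 282.51) × 0.980003 = 29.0644
Short position value = −(long value) = -S$29.06

-S$29.06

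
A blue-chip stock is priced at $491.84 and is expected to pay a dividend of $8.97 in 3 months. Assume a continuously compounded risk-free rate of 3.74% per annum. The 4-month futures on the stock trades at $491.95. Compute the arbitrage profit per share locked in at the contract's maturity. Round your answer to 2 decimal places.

$2.94 per share

PV(dividends) I = 8.97·e^(−0.0374·3/12) = 8.8865
Fair futures F* = (S − I)·e^(rT) = (491.84 − 8.8865)·e^0.012467 = 482.9535 × 1.012545 = 489.0122
Market $491.95 > fair 489.0122: forward overpriced → cash-and-carry (borrow at r, buy the stock and collect the dividends, short the forward).
Profit at T = |F_mkt − F*| = |491.95 − 489.0122| = $2.94 per share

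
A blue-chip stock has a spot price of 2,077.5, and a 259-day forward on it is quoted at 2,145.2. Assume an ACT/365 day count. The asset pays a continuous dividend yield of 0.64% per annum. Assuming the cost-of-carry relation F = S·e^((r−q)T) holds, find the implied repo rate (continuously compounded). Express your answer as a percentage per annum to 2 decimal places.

5.16%

From F = S·e^((r−q)T): (r − q) = ln(F/S)/T
ln(2145.2/2077.5) = ln(1.032587) = 0.032067
(r − q) = 0.032067 / (259/365) = 0.045191
r = ln(F/S)/T + q = 0.045191 + 0.0064 = 0.051591
r = 5.16%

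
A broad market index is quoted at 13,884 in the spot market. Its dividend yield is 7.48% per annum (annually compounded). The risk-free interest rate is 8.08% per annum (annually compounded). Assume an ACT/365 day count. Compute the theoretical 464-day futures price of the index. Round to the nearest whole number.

13,983

F = S · (1+r)^T / (1+q)^T
= 13884 × 1.103820 / 1.096036 = 13884 × 1.007102
F = 13,983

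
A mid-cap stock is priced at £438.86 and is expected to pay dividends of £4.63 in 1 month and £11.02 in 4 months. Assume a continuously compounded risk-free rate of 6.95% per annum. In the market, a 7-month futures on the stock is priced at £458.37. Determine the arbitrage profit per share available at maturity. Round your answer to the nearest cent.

£17.36 per share

PV(dividends) I = 4.63·e^(−0.0695·1/12) + 11.02·e^(−0.0695·4/12) = 15.3709
Fair futures F* = (S − I)·e^(rT) = (438.86 − 15.3709)·e^0.040542 = 423.4891 × 1.041375 = 441.0110
Market £458.37 > fair 441.0110: forward overpriced → cash-and-carry (borrow at r, buy the stock and collect the dividends, short the forward).
Profit at T = |F_mkt − F*| = |458.37 − 441.0110| = £17.36 per share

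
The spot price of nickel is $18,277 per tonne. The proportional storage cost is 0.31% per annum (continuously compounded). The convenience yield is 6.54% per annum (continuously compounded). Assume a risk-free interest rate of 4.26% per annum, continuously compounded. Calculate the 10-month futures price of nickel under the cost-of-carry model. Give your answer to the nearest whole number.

$17,979 per tonne

Net carry = r + u − y = 0.0426 + 0.0031 − 0.0654 = -0.0197
F = S·e^((r+u−y)T) = 18277 · e^(-0.0197 × 10/12) = 18277 · e^-0.016417
= 18277 × 0.983717 = $17,979 per tonne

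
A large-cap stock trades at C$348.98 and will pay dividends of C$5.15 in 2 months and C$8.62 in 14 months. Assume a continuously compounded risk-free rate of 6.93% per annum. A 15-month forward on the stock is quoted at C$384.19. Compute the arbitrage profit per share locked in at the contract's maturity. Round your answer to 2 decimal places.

PV(dividends) I = 5.15·e^(−0.0693·2/12) + 8.62·e^(−0.0693·14/12) = 13.0414
Fair forward F* = (S − I)·e^(rT) = (348.98 − 13.0414)·e^0.086625 = 335.9386 × 1.090488 = 366.3370
Market C$384.19 > fair 366.3370: forward overpriced → cash-and-carry (borrow at r, buy the stock and collect the dividends, short the forward).
Profit at T = |F_mkt − F*| = |384.19 − 366.3370| = C$17.85 per share

C$17.85 per share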